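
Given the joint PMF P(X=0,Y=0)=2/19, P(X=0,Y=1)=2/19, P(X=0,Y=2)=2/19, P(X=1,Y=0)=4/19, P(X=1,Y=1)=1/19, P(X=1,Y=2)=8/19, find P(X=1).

P(X=1) = P(X=1,Y=0) + P(X=1,Y=1) + P(X=1,Y=2)
= 4/19 + 1/19 + 8/19
= 13/19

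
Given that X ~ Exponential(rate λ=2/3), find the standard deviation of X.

For X ~ Exponential(rate λ=2/3):
Var(X) = \frac{9}{4}
SD(X) = √(Var(X)) = √(\frac{9}{4}) = \frac{3}{2}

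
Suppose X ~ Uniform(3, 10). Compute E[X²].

Using the identity E[X²] = Var(X) + (E[X])²:
E[X] = \frac{13}{2}
Var(X) = \frac{49}{12}
E[X²] = \frac{49}{12} + (\frac{13}{2})²
= \frac{139}{3}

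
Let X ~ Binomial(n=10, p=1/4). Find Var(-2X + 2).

For X ~ Binomial(n=10, p=1/4):
Var(X) = \frac{15}{8}
Var(-2X + 2) = (-2)² × Var(X) = 4 × \frac{15}{8} = \frac{15}{2}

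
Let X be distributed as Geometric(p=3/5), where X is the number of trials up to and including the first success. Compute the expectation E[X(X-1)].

E[X(X-1)] = E[X² - X] = E[X²] - E[X]
E[X] = \frac{5}{3}
E[X²] = Var(X) + (E[X])² = \frac{10}{9} + (\frac{5}{3})² = \frac{35}{9}
E[X(X-1)] = \frac{35}{9} - \frac{5}{3} = \frac{20}{9}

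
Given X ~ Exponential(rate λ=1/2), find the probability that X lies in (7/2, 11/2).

P(7/2 < X < 11/2) = ∫_{7/2}^{11/2} f(x) dx
where f(x) = \frac{e^{- \frac{x}{2}}}{2}
= - \frac{1 - e}{e^{\frac{11}{4}}}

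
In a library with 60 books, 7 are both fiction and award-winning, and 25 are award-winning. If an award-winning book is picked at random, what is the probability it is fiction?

P(A ∩ B) = 7/60
P(B) = 25/60 = 5/12
P(A|B) = P(A ∩ B) / P(B) = (7/60) / (5/12) = 7/25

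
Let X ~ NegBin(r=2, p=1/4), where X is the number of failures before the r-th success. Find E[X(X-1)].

E[X(X-1)] = E[X² - X] = E[X²] - E[X]
E[X] = 6
E[X²] = Var(X) + (E[X])² = 24 + (6)² = 60
E[X(X-1)] = 60 - 6 = 54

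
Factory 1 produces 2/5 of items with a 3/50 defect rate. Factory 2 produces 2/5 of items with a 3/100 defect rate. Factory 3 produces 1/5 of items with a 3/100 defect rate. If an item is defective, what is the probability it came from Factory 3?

Using Bayes' theorem:
P(F1) = 2/5, P(D|F1) = 3/50
P(F2) = 2/5, P(D|F2) = 3/100
P(F3) = 1/5, P(D|F3) = 3/100
P(D) = P(D|F1)P(F1) + P(D|F2)P(F2) + P(D|F3)P(F3)
     = \frac{21}{500}
P(F3|D) = P(D|F3)P(F3) / P(D)
= \frac{1}{7}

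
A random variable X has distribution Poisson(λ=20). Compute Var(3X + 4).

For X ~ Poisson(λ=20):
Var(X) = 20
Var(3X + 4) = (3)² × Var(X) = 9 × 20 = 180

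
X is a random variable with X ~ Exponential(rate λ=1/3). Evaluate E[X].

For X ~ Exponential(rate λ=1/3), the expected value is:
E[X] = 3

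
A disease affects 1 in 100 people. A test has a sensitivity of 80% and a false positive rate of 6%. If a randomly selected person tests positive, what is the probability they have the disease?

Let D = the rare event, + = positive/flagged.
P(D) = 1/100
P(+|D) = 80/100 = 4/5
P(+|D') = 6/100 = 3/50
P(+) = P(+|D)P(D) + P(+|D')P(D')
     = \frac{4}{5} × \frac{1}{100} + \frac{3}{50} × \frac{99}{100}
     = \frac{337}{5000}
P(D|+) = P(+|D)P(D)/P(+) = \frac{40}{337}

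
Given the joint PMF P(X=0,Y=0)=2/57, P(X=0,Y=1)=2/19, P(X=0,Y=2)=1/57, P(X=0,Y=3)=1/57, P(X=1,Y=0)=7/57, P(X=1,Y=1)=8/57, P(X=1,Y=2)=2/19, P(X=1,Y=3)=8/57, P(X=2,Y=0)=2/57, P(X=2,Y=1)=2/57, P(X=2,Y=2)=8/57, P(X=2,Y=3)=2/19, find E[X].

First find marginal of X:
P(X=0) = 10/57
P(X=1) = 29/57
P(X=2) = 6/19
E[X] = 0 × 10/57 + 1 × 29/57 + 2 × 6/19 = 65/57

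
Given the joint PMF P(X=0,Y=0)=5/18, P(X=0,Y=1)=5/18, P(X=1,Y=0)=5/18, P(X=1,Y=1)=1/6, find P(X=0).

P(X=0) = P(X=0,Y=0) + P(X=0,Y=1)
= 5/18 + 5/18
= 5/9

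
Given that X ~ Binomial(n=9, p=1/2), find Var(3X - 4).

For X ~ Binomial(n=9, p=1/2):
Var(X) = \frac{9}{4}
Var(3X - 4) = (3)² × Var(X) = 9 × \frac{9}{4} = \frac{81}{4}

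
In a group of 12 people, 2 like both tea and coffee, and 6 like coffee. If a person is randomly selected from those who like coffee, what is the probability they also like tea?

P(A ∩ B) = 2/12 = 1/6
P(B) = 6/12 = 1/2
P(A|B) = P(A ∩ B) / P(B) = (1/6) / (1/2) = 1/3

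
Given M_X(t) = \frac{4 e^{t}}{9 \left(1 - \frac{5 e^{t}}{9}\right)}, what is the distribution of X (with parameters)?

The MGF M(t) = \frac{4 e^{t}}{9 \left(1 - \frac{5 e^{t}}{9}\right)} is the standard form for the Geometric distribution.
Comparing with the known MGF formula identifies: Geometric(p=4/9), X = trial number of first success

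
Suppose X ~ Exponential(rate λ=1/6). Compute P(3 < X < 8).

P(3 < X < 8) = ∫_{3}^{8} f(x) dx
where f(x) = \frac{e^{- \frac{x}{6}}}{6}
= - \frac{1}{e^{\frac{4}{3}}} + e^{- \frac{1}{2}}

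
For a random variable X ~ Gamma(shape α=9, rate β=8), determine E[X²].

Using the identity E[X²] = Var(X) + (E[X])²:
E[X] = \frac{9}{8}
Var(X) = \frac{9}{64}
E[X²] = \frac{9}{64} + (\frac{9}{8})²
= \frac{45}{32}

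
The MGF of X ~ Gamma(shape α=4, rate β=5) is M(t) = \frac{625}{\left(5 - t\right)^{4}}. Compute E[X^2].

To find E[X^2], compute M^(2)(0):
M^(1)(t) = \frac{2500}{\left(5 - t\right)^{5}}
M^(2)(t) = \frac{12500}{\left(5 - t\right)^{6}}
M^(2)(0) = \frac{4}{5}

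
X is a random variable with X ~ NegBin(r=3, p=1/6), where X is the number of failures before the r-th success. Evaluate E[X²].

Using the identity E[X²] = Var(X) + (E[X])²:
E[X] = 15
Var(X) = 90
E[X²] = 90 + (15)²
= 315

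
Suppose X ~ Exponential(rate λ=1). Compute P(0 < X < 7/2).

P(0 < X < 7/2) = ∫_{0}^{7/2} f(x) dx
where f(x) = e^{- x}
= 1 - e^{- \frac{7}{2}}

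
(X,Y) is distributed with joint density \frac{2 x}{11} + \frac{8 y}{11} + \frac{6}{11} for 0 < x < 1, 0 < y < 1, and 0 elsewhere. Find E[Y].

E[Y] = ∫_0^1 ∫_0^1 y × f(x,y) dx dy
= \frac{37}{66}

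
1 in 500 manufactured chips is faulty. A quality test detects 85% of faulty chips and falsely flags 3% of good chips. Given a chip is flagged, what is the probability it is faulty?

Let D = the rare event, + = positive/flagged.
P(D) = 1/500
P(+|D) = 85/100 = 17/20
P(+|D') = 3/100
P(+) = P(+|D)P(D) + P(+|D')P(D')
     = \frac{17}{20} × \frac{1}{500} + \frac{3}{100} × \frac{499}{500}
     = \frac{791}{25000}
P(D|+) = P(+|D)P(D)/P(+) = \frac{85}{1582}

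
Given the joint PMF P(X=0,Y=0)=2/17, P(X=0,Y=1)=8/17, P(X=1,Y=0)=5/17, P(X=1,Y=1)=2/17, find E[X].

First find marginal of X:
P(X=0) = 10/17
P(X=1) = 7/17
E[X] = 0 × 10/17 + 1 × 7/17 = 7/17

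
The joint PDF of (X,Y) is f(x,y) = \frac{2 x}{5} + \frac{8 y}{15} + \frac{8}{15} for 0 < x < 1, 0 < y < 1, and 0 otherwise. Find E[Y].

E[Y] = ∫_0^1 ∫_0^1 y × f(x,y) dx dy
= \frac{49}{90}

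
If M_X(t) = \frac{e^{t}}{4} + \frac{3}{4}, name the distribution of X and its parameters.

The MGF M(t) = \frac{e^{t}}{4} + \frac{3}{4} is the standard form for the Bernoulli distribution.
Comparing with the known MGF formula identifies: Bernoulli(p=1/4)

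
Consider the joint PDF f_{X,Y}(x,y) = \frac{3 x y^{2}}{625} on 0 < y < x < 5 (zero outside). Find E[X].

f_X(x) = ∫_0^x \frac{3 x y^{2}}{625} dy = \frac{x^{4}}{625}
E[X] = ∫_0^5 x × (\frac{x^{4}}{625}) dx = \frac{25}{6}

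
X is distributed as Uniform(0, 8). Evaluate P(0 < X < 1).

P(0 < X < 1) = ∫_{0}^{1} f(x) dx
where f(x) = \frac{1}{8}
= \frac{1}{8}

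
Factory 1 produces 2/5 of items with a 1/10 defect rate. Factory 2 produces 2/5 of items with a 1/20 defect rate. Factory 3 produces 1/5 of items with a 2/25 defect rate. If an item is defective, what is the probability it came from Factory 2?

Using Bayes' theorem:
P(F1) = 2/5, P(D|F1) = 1/10
P(F2) = 2/5, P(D|F2) = 1/20
P(F3) = 1/5, P(D|F3) = 2/25
P(D) = P(D|F1)P(F1) + P(D|F2)P(F2) + P(D|F3)P(F3)
     = \frac{19}{250}
P(F2|D) = P(D|F2)P(F2) / P(D)
= \frac{5}{19}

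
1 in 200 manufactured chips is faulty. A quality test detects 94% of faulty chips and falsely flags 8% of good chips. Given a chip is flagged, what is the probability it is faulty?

Let D = the rare event, + = positive/flagged.
P(D) = 1/200
P(+|D) = 94/100 = 47/50
P(+|D') = 8/100 = 2/25
P(+) = P(+|D)P(D) + P(+|D')P(D')
     = \frac{47}{50} × \frac{1}{200} + \frac{2}{25} × \frac{199}{200}
     = \frac{843}{10000}
P(D|+) = P(+|D)P(D)/P(+) = \frac{47}{843}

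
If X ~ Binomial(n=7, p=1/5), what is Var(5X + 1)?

For X ~ Binomial(n=7, p=1/5):
Var(X) = \frac{28}{25}
Var(5X + 1) = (5)² × Var(X) = 25 × \frac{28}{25} = 28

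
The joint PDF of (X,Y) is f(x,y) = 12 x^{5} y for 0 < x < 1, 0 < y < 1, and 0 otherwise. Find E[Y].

E[Y] = ∫_0^1 ∫_0^1 y × f(x,y) dx dy
= \frac{2}{3}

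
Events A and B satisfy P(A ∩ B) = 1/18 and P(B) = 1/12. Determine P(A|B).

P(A|B) = P(A ∩ B) / P(B)
= (1/18) / (1/12)
= 2/3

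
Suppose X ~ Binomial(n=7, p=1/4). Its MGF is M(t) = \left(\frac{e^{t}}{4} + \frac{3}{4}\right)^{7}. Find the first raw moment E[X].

To find E[X], compute M^(1)(0):
M^(1)(t) = \frac{7 \left(\frac{e^{t}}{4} + \frac{3}{4}\right)^{6} e^{t}}{4}
M^(1)(0) = \frac{7}{4}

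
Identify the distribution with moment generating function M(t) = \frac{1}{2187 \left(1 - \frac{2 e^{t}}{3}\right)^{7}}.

The MGF M(t) = \frac{1}{2187 \left(1 - \frac{2 e^{t}}{3}\right)^{7}} is the standard form for the NegativeBinomial distribution.
Comparing with the known MGF formula identifies: NegBin(r=7, p=1/3), X = failures before r-th success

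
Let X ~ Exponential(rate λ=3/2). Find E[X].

For X ~ Exponential(rate λ=3/2), the expected value is:
E[X] = \frac{2}{3}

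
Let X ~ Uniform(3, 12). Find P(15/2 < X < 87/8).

P(15/2 < X < 87/8) = ∫_{15/2}^{87/8} f(x) dx
where f(x) = \frac{1}{9}
= \frac{3}{8}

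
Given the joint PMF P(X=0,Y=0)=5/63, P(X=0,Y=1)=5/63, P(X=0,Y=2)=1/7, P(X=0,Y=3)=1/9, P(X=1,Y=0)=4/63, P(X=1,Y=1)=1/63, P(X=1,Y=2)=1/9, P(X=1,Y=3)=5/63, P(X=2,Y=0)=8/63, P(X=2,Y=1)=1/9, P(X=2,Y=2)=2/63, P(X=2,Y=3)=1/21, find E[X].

First find marginal of X:
P(X=0) = 26/63
P(X=1) = 17/63
P(X=2) = 20/63
E[X] = 0 × 26/63 + 1 × 17/63 + 2 × 20/63 = 19/21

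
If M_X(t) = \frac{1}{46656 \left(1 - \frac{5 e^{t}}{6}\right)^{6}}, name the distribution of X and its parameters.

The MGF M(t) = \frac{1}{46656 \left(1 - \frac{5 e^{t}}{6}\right)^{6}} is the standard form for the NegativeBinomial distribution.
Comparing with the known MGF formula identifies: NegBin(r=6, p=1/6), X = failures before r-th success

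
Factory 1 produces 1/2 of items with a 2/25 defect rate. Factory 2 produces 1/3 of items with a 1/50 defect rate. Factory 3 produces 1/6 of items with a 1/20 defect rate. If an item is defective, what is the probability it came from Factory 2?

Using Bayes' theorem:
P(F1) = 1/2, P(D|F1) = 2/25
P(F2) = 1/3, P(D|F2) = 1/50
P(F3) = 1/6, P(D|F3) = 1/20
P(D) = P(D|F1)P(F1) + P(D|F2)P(F2) + P(D|F3)P(F3)
     = \frac{11}{200}
P(F2|D) = P(D|F2)P(F2) / P(D)
= \frac{4}{33}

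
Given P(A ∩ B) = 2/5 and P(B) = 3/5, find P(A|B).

P(A|B) = P(A ∩ B) / P(B)
= (2/5) / (3/5)
= 2/3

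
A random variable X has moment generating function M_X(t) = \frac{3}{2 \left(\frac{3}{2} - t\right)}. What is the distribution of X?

The MGF M(t) = \frac{3}{2 \left(\frac{3}{2} - t\right)} is the standard form for the Exponential distribution.
Comparing with the known MGF formula identifies: Exponential(rate λ=3/2)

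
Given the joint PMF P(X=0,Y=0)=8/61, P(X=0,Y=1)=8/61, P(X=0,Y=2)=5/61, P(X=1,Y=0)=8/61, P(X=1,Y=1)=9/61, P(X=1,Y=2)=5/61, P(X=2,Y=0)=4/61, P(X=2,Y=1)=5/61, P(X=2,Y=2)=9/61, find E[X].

First find marginal of X:
P(X=0) = 21/61
P(X=1) = 22/61
P(X=2) = 18/61
E[X] = 0 × 21/61 + 1 × 22/61 + 2 × 18/61 = 58/61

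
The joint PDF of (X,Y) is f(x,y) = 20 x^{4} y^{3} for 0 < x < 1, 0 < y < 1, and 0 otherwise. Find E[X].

E[X] = ∫_0^1 ∫_0^1 x × f(x,y) dy dx
= ∫_0^1 ∫_0^1 x × (20 x^{4} y^{3}) dy dx
= \frac{5}{6}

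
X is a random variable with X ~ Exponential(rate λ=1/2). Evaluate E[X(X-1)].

E[X(X-1)] = E[X² - X] = E[X²] - E[X]
E[X] = 2
E[X²] = Var(X) + (E[X])² = 4 + (2)² = 8
E[X(X-1)] = 8 - 2 = 6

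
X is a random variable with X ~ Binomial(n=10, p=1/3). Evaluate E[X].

For X ~ Binomial(n=10, p=1/3), the expected value is:
E[X] = \frac{10}{3}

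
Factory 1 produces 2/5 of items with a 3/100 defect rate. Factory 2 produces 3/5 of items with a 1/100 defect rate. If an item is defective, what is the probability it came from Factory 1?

Using Bayes' theorem:
P(F1) = 2/5, P(D|F1) = 3/100
P(F2) = 3/5, P(D|F2) = 1/100
P(D) = P(D|F1)P(F1) + P(D|F2)P(F2)
     = \frac{9}{500}
P(F1|D) = P(D|F1)P(F1) / P(D)
= \frac{2}{3}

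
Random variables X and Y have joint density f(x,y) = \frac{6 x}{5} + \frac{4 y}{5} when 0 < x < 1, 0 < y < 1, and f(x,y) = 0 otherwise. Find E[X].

E[X] = ∫_0^1 ∫_0^1 x × f(x,y) dy dx
= ∫_0^1 ∫_0^1 x × (\frac{6 x}{5} + \frac{4 y}{5}) dy dx
= \frac{3}{5}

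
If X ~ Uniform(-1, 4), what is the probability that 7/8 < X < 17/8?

P(7/8 < X < 17/8) = ∫_{7/8}^{17/8} f(x) dx
where f(x) = \frac{1}{5}
= \frac{1}{4}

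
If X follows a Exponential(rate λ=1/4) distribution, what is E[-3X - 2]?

For X ~ Exponential(rate λ=1/4):
E[X] = 4
E[-3X - 2] = -3 × E[X] - 2 = -14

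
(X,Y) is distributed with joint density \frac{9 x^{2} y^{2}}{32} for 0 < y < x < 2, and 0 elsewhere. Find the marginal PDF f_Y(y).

f_Y(y) = ∫_y^2 \frac{9 x^{2} y^{2}}{32} dx = \frac{3 y^{2} \left(8 - y^{3}\right)}{32}
for 0 < y < 2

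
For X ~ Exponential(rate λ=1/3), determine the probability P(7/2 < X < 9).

P(7/2 < X < 9) = ∫_{7/2}^{9} f(x) dx
where f(x) = \frac{e^{- \frac{x}{3}}}{3}
= - \frac{1}{e^{3}} + e^{- \frac{7}{6}}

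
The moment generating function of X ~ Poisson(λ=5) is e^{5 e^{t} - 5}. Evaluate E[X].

To find E[X], compute M^(1)(0):
M^(1)(t) = 5 e^{t} e^{5 e^{t} - 5}
M^(1)(0) = 5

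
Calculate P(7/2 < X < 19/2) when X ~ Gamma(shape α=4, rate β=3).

P(7/2 < X < 19/2) = ∫_{7/2}^{19/2} f(x) dx
where f(x) = \frac{27 x^{3} e^{- 3 x}}{2}
= \frac{-68701 + 4153 e^{18}}{16 e^{\frac{57}{2}}}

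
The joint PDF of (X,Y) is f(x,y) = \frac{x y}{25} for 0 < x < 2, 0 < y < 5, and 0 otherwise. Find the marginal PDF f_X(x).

f_X(x) = ∫_0^5 f(x,y) dy
= ∫_0^5 \frac{x y}{25} dy
= \frac{x}{2} for 0 < x < 2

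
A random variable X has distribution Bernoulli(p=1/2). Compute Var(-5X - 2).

For X ~ Bernoulli(p=1/2):
Var(X) = \frac{1}{4}
Var(-5X - 2) = (-5)² × Var(X) = 25 × \frac{1}{4} = \frac{25}{4}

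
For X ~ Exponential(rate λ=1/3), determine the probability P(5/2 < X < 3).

P(5/2 < X < 3) = ∫_{5/2}^{3} f(x) dx
where f(x) = \frac{e^{- \frac{x}{3}}}{3}
= - \frac{1}{e} + e^{- \frac{5}{6}}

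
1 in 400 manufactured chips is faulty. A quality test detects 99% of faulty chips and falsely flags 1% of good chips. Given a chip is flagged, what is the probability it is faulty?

Let D = the rare event, + = positive/flagged.
P(D) = 1/400
P(+|D) = 99/100
P(+|D') = 1/100
P(+) = P(+|D)P(D) + P(+|D')P(D')
     = \frac{99}{100} × \frac{1}{400} + \frac{1}{100} × \frac{399}{400}
     = \frac{249}{20000}
P(D|+) = P(+|D)P(D)/P(+) = \frac{33}{166}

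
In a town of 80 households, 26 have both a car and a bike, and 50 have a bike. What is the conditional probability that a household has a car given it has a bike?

P(A ∩ B) = 26/80 = 13/40
P(B) = 50/80 = 5/8
P(A|B) = P(A ∩ B) / P(B) = (13/40) / (5/8) = 13/25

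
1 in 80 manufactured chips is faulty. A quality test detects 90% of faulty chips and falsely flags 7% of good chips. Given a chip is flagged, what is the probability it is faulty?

Let D = the rare event, + = positive/flagged.
P(D) = 1/80
P(+|D) = 90/100 = 9/10
P(+|D') = 7/100
P(+) = P(+|D)P(D) + P(+|D')P(D')
     = \frac{9}{10} × \frac{1}{80} + \frac{7}{100} × \frac{79}{80}
     = \frac{643}{8000}
P(D|+) = P(+|D)P(D)/P(+) = \frac{90}{643}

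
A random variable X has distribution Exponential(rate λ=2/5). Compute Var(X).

For X ~ Exponential(rate λ=2/5):
Var(X) = \frac{25}{4}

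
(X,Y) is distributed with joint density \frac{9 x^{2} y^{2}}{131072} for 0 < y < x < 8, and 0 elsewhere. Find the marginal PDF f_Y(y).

f_Y(y) = ∫_y^8 \frac{9 x^{2} y^{2}}{131072} dx = \frac{3 y^{2} \left(512 - y^{3}\right)}{131072}
for 0 < y < 8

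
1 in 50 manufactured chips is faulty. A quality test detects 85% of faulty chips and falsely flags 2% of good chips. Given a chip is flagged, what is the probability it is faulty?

Let D = the rare event, + = positive/flagged.
P(D) = 1/50
P(+|D) = 85/100 = 17/20
P(+|D') = 2/100 = 1/50
P(+) = P(+|D)P(D) + P(+|D')P(D')
     = \frac{17}{20} × \frac{1}{50} + \frac{1}{50} × \frac{49}{50}
     = \frac{183}{5000}
P(D|+) = P(+|D)P(D)/P(+) = \frac{85}{183}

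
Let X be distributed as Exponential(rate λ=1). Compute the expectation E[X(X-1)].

E[X(X-1)] = E[X² - X] = E[X²] - E[X]
E[X] = 1
E[X²] = Var(X) + (E[X])² = 1 + (1)² = 2
E[X(X-1)] = 2 - 1 = 1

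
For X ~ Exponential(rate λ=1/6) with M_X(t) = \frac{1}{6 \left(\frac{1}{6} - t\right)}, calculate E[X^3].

To find E[X^3], compute M^(3)(0):
M^(1)(t) = \frac{1}{6 \left(\frac{1}{6} - t\right)^{2}}
M^(2)(t) = \frac{1}{3 \left(\frac{1}{6} - t\right)^{3}}
M^(3)(t) = \frac{1}{\left(\frac{1}{6} - t\right)^{4}}
M^(3)(0) = 1296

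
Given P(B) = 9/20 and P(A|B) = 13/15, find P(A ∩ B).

By definition, P(A|B) = P(A ∩ B) / P(B)
So P(A ∩ B) = P(A|B) × P(B)
= 13/15 × 9/20
= 39/100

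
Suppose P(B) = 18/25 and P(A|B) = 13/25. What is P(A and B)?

By definition, P(A|B) = P(A ∩ B) / P(B)
So P(A ∩ B) = P(A|B) × P(B)
= 13/25 × 18/25
= 234/625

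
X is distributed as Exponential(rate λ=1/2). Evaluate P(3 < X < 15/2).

P(3 < X < 15/2) = ∫_{3}^{15/2} f(x) dx
where f(x) = \frac{e^{- \frac{x}{2}}}{2}
= - \frac{1}{e^{\frac{15}{4}}} + e^{- \frac{3}{2}}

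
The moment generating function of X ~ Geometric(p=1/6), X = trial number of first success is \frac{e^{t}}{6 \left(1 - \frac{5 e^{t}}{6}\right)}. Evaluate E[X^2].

To find E[X^2], compute M^(2)(0):
M^(1)(t) = \frac{e^{t}}{6 \left(1 - \frac{5 e^{t}}{6}\right)} + \frac{5 e^{2 t}}{36 \left(1 - \frac{5 e^{t}}{6}\right)^{2}}
M^(2)(t) = \frac{e^{t}}{6 \left(1 - \frac{5 e^{t}}{6}\right)} + \frac{5 e^{2 t}}{12 \left(1 - \frac{5 e^{t}}{6}\right)^{2}} + \frac{25 e^{3 t}}{108 \left(1 - \frac{5 e^{t}}{6}\right)^{3}}
M^(2)(0) = 66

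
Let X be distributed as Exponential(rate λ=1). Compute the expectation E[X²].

Using the identity E[X²] = Var(X) + (E[X])²:
E[X] = 1
Var(X) = 1
E[X²] = 1 + (1)²
= 2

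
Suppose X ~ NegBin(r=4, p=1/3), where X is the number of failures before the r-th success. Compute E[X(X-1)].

E[X(X-1)] = E[X² - X] = E[X²] - E[X]
E[X] = 8
E[X²] = Var(X) + (E[X])² = 24 + (8)² = 88
E[X(X-1)] = 88 - 8 = 80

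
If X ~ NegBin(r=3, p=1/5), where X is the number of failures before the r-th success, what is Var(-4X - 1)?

For X ~ NegBin(r=3, p=1/5), where X is the number of failures before the r-th success:
Var(X) = 60
Var(-4X - 1) = (-4)² × Var(X) = 16 × 60 = 960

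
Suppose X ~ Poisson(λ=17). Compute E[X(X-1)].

E[X(X-1)] = E[X² - X] = E[X²] - E[X]
E[X] = 17
E[X²] = Var(X) + (E[X])² = 17 + (17)² = 306
E[X(X-1)] = 306 - 17 = 289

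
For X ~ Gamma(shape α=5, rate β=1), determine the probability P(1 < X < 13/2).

P(1 < X < 13/2) = ∫_{1}^{13/2} f(x) dx
where f(x) = \frac{x^{4} e^{- x}}{24}
= - \frac{19043}{128 e^{\frac{13}{2}}} + \frac{65}{24 e}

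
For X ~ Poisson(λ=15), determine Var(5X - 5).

For X ~ Poisson(λ=15):
Var(X) = 15
Var(5X - 5) = (5)² × Var(X) = 25 × 15 = 375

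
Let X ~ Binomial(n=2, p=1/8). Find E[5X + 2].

For X ~ Binomial(n=2, p=1/8):
E[X] = \frac{1}{4}
E[5X + 2] = 5 × E[X] + 2 = \frac{13}{4}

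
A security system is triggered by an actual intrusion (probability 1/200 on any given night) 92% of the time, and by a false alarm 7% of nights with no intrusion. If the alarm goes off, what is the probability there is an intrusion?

Let D = the rare event, + = positive/flagged.
P(D) = 1/200
P(+|D) = 92/100 = 23/25
P(+|D') = 7/100
P(+) = P(+|D)P(D) + P(+|D')P(D')
     = \frac{23}{25} × \frac{1}{200} + \frac{7}{100} × \frac{199}{200}
     = \frac{297}{4000}
P(D|+) = P(+|D)P(D)/P(+) = \frac{92}{1485}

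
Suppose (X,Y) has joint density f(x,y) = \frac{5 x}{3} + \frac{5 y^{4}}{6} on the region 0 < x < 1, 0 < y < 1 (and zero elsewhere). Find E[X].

E[X] = ∫_0^1 ∫_0^1 x × f(x,y) dy dx
= ∫_0^1 ∫_0^1 x × (\frac{5 x}{3} + \frac{5 y^{4}}{6}) dy dx
= \frac{23}{36}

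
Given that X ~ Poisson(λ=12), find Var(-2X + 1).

For X ~ Poisson(λ=12):
Var(X) = 12
Var(-2X + 1) = (-2)² × Var(X) = 4 × 12 = 48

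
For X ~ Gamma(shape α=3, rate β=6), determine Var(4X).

For X ~ Gamma(shape α=3, rate β=6):
Var(X) = \frac{1}{12}
Var(4X) = (4)² × Var(X) = 16 × \frac{1}{12} = \frac{4}{3}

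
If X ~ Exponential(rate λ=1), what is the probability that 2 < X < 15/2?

P(2 < X < 15/2) = ∫_{2}^{15/2} f(x) dx
where f(x) = e^{- x}
= - \frac{1}{e^{\frac{15}{2}}} + e^{-2}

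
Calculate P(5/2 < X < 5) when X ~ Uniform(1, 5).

P(5/2 < X < 5) = ∫_{5/2}^{5} f(x) dx
where f(x) = \frac{1}{4}
= \frac{5}{8}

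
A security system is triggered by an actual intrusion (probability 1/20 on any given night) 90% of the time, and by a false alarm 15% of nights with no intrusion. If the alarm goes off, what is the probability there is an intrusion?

Let D = the rare event, + = positive/flagged.
P(D) = 1/20
P(+|D) = 90/100 = 9/10
P(+|D') = 15/100 = 3/20
P(+) = P(+|D)P(D) + P(+|D')P(D')
     = \frac{9}{10} × \frac{1}{20} + \frac{3}{20} × \frac{19}{20}
     = \frac{3}{16}
P(D|+) = P(+|D)P(D)/P(+) = \frac{6}{25}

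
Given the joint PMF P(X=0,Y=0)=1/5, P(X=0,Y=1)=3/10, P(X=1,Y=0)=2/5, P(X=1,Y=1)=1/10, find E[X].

First find marginal of X:
P(X=0) = 1/2
P(X=1) = 1/2
E[X] = 0 × 1/2 + 1 × 1/2 = 1/2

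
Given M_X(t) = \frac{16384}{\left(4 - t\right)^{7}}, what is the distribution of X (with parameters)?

The MGF M(t) = \frac{16384}{\left(4 - t\right)^{7}} is the standard form for the Gamma distribution.
Comparing with the known MGF formula identifies: Gamma(shape α=7, rate β=4)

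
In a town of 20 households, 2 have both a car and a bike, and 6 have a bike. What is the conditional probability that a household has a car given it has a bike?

P(A ∩ B) = 2/20 = 1/10
P(B) = 6/20 = 3/10
P(A|B) = P(A ∩ B) / P(B) = (1/10) / (3/10) = 1/3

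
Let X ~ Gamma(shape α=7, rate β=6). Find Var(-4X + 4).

For X ~ Gamma(shape α=7, rate β=6):
Var(X) = \frac{7}{36}
Var(-4X + 4) = (-4)² × Var(X) = 16 × \frac{7}{36} = \frac{28}{9}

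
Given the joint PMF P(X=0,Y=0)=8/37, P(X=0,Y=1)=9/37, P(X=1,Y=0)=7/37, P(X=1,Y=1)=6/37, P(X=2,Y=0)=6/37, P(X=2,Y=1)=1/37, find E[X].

First find marginal of X:
P(X=0) = 17/37
P(X=1) = 13/37
P(X=2) = 7/37
E[X] = 0 × 17/37 + 1 × 13/37 + 2 × 7/37 = 27/37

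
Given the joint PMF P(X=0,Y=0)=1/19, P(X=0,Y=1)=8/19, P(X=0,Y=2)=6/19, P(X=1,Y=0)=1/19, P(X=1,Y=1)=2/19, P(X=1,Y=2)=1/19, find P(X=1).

P(X=1) = P(X=1,Y=0) + P(X=1,Y=1) + P(X=1,Y=2)
= 1/19 + 2/19 + 1/19
= 4/19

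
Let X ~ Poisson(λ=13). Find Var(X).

For X ~ Poisson(λ=13):
Var(X) = 13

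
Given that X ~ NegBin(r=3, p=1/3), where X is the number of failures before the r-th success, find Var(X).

For X ~ NegBin(r=3, p=1/3), where X is the number of failures before the r-th success:
Var(X) = 18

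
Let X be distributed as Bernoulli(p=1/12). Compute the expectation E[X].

For X ~ Bernoulli(p=1/12), the expected value is:
E[X] = \frac{1}{12}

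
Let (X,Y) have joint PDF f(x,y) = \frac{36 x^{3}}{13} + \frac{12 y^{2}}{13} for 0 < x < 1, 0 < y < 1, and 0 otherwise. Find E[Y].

E[Y] = ∫_0^1 ∫_0^1 y × f(x,y) dx dy
= \frac{15}{26}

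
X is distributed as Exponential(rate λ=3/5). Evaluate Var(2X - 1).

For X ~ Exponential(rate λ=3/5):
Var(X) = \frac{25}{9}
Var(2X - 1) = (2)² × Var(X) = 4 × \frac{25}{9} = \frac{100}{9}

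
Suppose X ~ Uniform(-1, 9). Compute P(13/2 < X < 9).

P(13/2 < X < 9) = ∫_{13/2}^{9} f(x) dx
where f(x) = \frac{1}{10}
= \frac{1}{4}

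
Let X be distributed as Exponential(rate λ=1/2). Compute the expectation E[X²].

Using the identity E[X²] = Var(X) + (E[X])²:
E[X] = 2
Var(X) = 4
E[X²] = 4 + (2)²
= 8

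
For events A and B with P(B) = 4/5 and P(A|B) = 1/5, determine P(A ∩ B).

By definition, P(A|B) = P(A ∩ B) / P(B)
So P(A ∩ B) = P(A|B) × P(B)
= 1/5 × 4/5
= 4/25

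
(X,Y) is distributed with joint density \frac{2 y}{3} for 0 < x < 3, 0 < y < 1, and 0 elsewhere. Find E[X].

f_X(x) = ∫_0^1 \frac{2 y}{3} dy = \frac{1}{3}
E[X] = ∫_0^3 x × (\frac{1}{3}) dx = \frac{3}{2}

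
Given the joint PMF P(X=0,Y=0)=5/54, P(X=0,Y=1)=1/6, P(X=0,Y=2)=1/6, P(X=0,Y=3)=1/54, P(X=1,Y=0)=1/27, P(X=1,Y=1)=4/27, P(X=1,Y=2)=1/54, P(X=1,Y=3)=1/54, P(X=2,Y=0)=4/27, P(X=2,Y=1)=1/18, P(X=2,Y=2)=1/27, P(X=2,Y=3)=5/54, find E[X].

First find marginal of X:
P(X=0) = 4/9
P(X=1) = 2/9
P(X=2) = 1/3
E[X] = 0 × 4/9 + 1 × 2/9 + 2 × 1/3 = 8/9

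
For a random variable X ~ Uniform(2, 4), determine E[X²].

Using the identity E[X²] = Var(X) + (E[X])²:
E[X] = 3
Var(X) = \frac{1}{3}
E[X²] = \frac{1}{3} + (3)²
= \frac{28}{3}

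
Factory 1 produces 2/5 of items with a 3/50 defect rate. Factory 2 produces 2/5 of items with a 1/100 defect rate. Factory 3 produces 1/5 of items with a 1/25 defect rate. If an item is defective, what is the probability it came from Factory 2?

Using Bayes' theorem:
P(F1) = 2/5, P(D|F1) = 3/50
P(F2) = 2/5, P(D|F2) = 1/100
P(F3) = 1/5, P(D|F3) = 1/25
P(D) = P(D|F1)P(F1) + P(D|F2)P(F2) + P(D|F3)P(F3)
     = \frac{9}{250}
P(F2|D) = P(D|F2)P(F2) / P(D)
= \frac{1}{9}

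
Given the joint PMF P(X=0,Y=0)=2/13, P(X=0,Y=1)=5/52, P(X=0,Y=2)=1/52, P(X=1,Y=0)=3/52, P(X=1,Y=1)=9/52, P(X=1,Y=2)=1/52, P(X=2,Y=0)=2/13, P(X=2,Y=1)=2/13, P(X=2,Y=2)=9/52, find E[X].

First find marginal of X:
P(X=0) = 7/26
P(X=1) = 1/4
P(X=2) = 25/52
E[X] = 0 × 7/26 + 1 × 1/4 + 2 × 25/52 = 63/52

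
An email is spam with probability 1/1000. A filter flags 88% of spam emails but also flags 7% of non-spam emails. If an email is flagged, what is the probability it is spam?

Let D = the rare event, + = positive/flagged.
P(D) = 1/1000
P(+|D) = 88/100 = 22/25
P(+|D') = 7/100
P(+) = P(+|D)P(D) + P(+|D')P(D')
     = \frac{22}{25} × \frac{1}{1000} + \frac{7}{100} × \frac{999}{1000}
     = \frac{7081}{100000}
P(D|+) = P(+|D)P(D)/P(+) = \frac{88}{7081}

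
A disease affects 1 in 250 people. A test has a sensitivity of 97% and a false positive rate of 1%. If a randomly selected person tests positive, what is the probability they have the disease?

Let D = the rare event, + = positive/flagged.
P(D) = 1/250
P(+|D) = 97/100
P(+|D') = 1/100
P(+) = P(+|D)P(D) + P(+|D')P(D')
     = \frac{97}{100} × \frac{1}{250} + \frac{1}{100} × \frac{249}{250}
     = \frac{173}{12500}
P(D|+) = P(+|D)P(D)/P(+) = \frac{97}{346}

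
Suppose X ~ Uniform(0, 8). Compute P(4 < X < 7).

P(4 < X < 7) = ∫_{4}^{7} f(x) dx
where f(x) = \frac{1}{8}
= \frac{3}{8}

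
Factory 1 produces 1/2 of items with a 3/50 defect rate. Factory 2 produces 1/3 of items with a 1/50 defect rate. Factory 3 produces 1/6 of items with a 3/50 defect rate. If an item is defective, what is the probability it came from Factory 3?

Using Bayes' theorem:
P(F1) = 1/2, P(D|F1) = 3/50
P(F2) = 1/3, P(D|F2) = 1/50
P(F3) = 1/6, P(D|F3) = 3/50
P(D) = P(D|F1)P(F1) + P(D|F2)P(F2) + P(D|F3)P(F3)
     = \frac{7}{150}
P(F3|D) = P(D|F3)P(F3) / P(D)
= \frac{3}{14}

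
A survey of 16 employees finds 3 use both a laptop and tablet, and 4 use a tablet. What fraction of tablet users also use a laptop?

P(A ∩ B) = 3/16
P(B) = 4/16 = 1/4
P(A|B) = P(A ∩ B) / P(B) = (3/16) / (1/4) = 3/4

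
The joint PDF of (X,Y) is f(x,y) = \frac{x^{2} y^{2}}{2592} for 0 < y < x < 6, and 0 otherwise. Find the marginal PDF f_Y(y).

f_Y(y) = ∫_y^6 \frac{x^{2} y^{2}}{2592} dx = \frac{y^{2} \left(216 - y^{3}\right)}{7776}
for 0 < y < 6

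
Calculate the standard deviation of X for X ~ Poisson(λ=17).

For X ~ Poisson(λ=17):
Var(X) = 17
SD(X) = √(Var(X)) = √(17) = \sqrt{17}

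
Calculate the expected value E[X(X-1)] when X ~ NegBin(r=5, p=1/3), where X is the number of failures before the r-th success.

E[X(X-1)] = E[X² - X] = E[X²] - E[X]
E[X] = 10
E[X²] = Var(X) + (E[X])² = 30 + (10)² = 130
E[X(X-1)] = 130 - 10 = 120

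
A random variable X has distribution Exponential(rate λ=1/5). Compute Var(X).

For X ~ Exponential(rate λ=1/5):
Var(X) = 25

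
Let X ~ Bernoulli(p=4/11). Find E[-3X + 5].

For X ~ Bernoulli(p=4/11):
E[X] = \frac{4}{11}
E[-3X + 5] = -3 × E[X] + 5 = \frac{43}{11}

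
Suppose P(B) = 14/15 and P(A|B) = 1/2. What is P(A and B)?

By definition, P(A|B) = P(A ∩ B) / P(B)
So P(A ∩ B) = P(A|B) × P(B)
= 1/2 × 14/15
= 7/15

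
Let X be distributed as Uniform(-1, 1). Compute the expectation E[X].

For X ~ Uniform(-1, 1), the expected value is:
E[X] = 0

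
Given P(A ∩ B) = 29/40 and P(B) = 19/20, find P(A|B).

P(A|B) = P(A ∩ B) / P(B)
= (29/40) / (19/20)
= 29/38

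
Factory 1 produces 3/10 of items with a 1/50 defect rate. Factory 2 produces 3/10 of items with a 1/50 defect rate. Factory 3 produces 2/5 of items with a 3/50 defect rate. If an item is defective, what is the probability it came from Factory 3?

Using Bayes' theorem:
P(F1) = 3/10, P(D|F1) = 1/50
P(F2) = 3/10, P(D|F2) = 1/50
P(F3) = 2/5, P(D|F3) = 3/50
P(D) = P(D|F1)P(F1) + P(D|F2)P(F2) + P(D|F3)P(F3)
     = \frac{9}{250}
P(F3|D) = P(D|F3)P(F3) / P(D)
= \frac{2}{3}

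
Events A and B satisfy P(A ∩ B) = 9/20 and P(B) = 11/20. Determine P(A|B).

P(A|B) = P(A ∩ B) / P(B)
= (9/20) / (11/20)
= 9/11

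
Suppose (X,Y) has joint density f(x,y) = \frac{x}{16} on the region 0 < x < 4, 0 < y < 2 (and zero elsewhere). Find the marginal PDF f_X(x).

f_X(x) = ∫_0^2 f(x,y) dy
= ∫_0^2 \frac{x}{16} dy
= \frac{x}{8} for 0 < x < 4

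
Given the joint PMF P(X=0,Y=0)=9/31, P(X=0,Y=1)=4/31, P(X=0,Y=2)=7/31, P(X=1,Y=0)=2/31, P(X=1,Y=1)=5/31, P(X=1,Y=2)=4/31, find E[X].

First find marginal of X:
P(X=0) = 20/31
P(X=1) = 11/31
E[X] = 0 × 20/31 + 1 × 11/31 = 11/31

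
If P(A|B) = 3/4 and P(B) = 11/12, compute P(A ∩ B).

By definition, P(A|B) = P(A ∩ B) / P(B)
So P(A ∩ B) = P(A|B) × P(B)
= 3/4 × 11/12
= 11/16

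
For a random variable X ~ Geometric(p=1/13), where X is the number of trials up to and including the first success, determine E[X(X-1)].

E[X(X-1)] = E[X² - X] = E[X²] - E[X]
E[X] = 13
E[X²] = Var(X) + (E[X])² = 156 + (13)² = 325
E[X(X-1)] = 325 - 13 = 312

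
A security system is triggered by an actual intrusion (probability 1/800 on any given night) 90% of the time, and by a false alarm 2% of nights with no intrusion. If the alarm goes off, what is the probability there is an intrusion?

Let D = the rare event, + = positive/flagged.
P(D) = 1/800
P(+|D) = 90/100 = 9/10
P(+|D') = 2/100 = 1/50
P(+) = P(+|D)P(D) + P(+|D')P(D')
     = \frac{9}{10} × \frac{1}{800} + \frac{1}{50} × \frac{799}{800}
     = \frac{211}{10000}
P(D|+) = P(+|D)P(D)/P(+) = \frac{45}{844}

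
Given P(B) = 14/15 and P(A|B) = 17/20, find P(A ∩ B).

By definition, P(A|B) = P(A ∩ B) / P(B)
So P(A ∩ B) = P(A|B) × P(B)
= 17/20 × 14/15
= 119/150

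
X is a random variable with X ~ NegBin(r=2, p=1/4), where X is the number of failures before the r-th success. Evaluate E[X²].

Using the identity E[X²] = Var(X) + (E[X])²:
E[X] = 6
Var(X) = 24
E[X²] = 24 + (6)²
= 60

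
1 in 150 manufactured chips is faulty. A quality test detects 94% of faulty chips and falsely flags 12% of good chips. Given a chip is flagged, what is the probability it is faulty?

Let D = the rare event, + = positive/flagged.
P(D) = 1/150
P(+|D) = 94/100 = 47/50
P(+|D') = 12/100 = 3/25
P(+) = P(+|D)P(D) + P(+|D')P(D')
     = \frac{47}{50} × \frac{1}{150} + \frac{3}{25} × \frac{149}{150}
     = \frac{941}{7500}
P(D|+) = P(+|D)P(D)/P(+) = \frac{47}{941}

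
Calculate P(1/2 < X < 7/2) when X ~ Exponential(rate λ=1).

P(1/2 < X < 7/2) = ∫_{1/2}^{7/2} f(x) dx
where f(x) = e^{- x}
= - \frac{1 - e^{3}}{e^{\frac{7}{2}}}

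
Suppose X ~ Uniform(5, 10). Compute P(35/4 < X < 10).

P(35/4 < X < 10) = ∫_{35/4}^{10} f(x) dx
where f(x) = \frac{1}{5}
= \frac{1}{4}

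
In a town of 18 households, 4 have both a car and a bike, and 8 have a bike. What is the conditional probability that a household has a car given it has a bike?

P(A ∩ B) = 4/18 = 2/9
P(B) = 8/18 = 4/9
P(A|B) = P(A ∩ B) / P(B) = (2/9) / (4/9) = 1/2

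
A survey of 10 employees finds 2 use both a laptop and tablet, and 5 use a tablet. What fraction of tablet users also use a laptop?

P(A ∩ B) = 2/10 = 1/5
P(B) = 5/10 = 1/2
P(A|B) = P(A ∩ B) / P(B) = (1/5) / (1/2) = 2/5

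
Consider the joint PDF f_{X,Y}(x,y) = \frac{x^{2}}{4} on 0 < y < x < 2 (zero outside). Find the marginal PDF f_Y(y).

f_Y(y) = ∫_y^2 \frac{x^{2}}{4} dx = \frac{2}{3} - \frac{y^{3}}{12}
for 0 < y < 2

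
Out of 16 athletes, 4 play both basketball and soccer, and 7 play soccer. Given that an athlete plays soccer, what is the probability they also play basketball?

P(A ∩ B) = 4/16 = 1/4
P(B) = 7/16
P(A|B) = P(A ∩ B) / P(B) = (1/4) / (7/16) = 4/7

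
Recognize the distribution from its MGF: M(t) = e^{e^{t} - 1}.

The MGF M(t) = e^{e^{t} - 1} is the standard form for the Poisson distribution.
Comparing with the known MGF formula identifies: Poisson(λ=1)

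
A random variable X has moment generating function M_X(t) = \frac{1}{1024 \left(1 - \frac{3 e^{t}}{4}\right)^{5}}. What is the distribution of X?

The MGF M(t) = \frac{1}{1024 \left(1 - \frac{3 e^{t}}{4}\right)^{5}} is the standard form for the NegativeBinomial distribution.
Comparing with the known MGF formula identifies: NegBin(r=5, p=1/4), X = failures before r-th success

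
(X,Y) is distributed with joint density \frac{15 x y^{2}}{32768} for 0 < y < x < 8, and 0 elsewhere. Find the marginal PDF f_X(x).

f_X(x) = ∫_0^x \frac{15 x y^{2}}{32768} dy = \frac{5 x^{4}}{32768}
for 0 < x < 8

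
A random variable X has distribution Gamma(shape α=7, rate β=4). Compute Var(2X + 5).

For X ~ Gamma(shape α=7, rate β=4):
Var(X) = \frac{7}{16}
Var(2X + 5) = (2)² × Var(X) = 4 × \frac{7}{16} = \frac{7}{4}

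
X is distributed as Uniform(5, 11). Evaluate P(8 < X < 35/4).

P(8 < X < 35/4) = ∫_{8}^{35/4} f(x) dx
where f(x) = \frac{1}{6}
= \frac{1}{8}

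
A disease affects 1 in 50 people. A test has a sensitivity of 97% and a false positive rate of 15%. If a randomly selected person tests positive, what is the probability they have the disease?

Let D = the rare event, + = positive/flagged.
P(D) = 1/50
P(+|D) = 97/100
P(+|D') = 15/100 = 3/20
P(+) = P(+|D)P(D) + P(+|D')P(D')
     = \frac{97}{100} × \frac{1}{50} + \frac{3}{20} × \frac{49}{50}
     = \frac{104}{625}
P(D|+) = P(+|D)P(D)/P(+) = \frac{97}{832}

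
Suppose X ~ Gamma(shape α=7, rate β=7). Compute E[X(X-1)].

E[X(X-1)] = E[X² - X] = E[X²] - E[X]
E[X] = 1
E[X²] = Var(X) + (E[X])² = \frac{1}{7} + (1)² = \frac{8}{7}
E[X(X-1)] = \frac{8}{7} - 1 = \frac{1}{7}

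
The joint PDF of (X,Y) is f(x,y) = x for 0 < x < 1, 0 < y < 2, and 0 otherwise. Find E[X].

f_X(x) = ∫_0^2 x dy = 2 x
E[X] = ∫_0^1 x × (2 x) dx = \frac{2}{3}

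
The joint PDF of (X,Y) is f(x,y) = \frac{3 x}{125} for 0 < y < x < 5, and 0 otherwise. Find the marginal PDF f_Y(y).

f_Y(y) = ∫_y^5 \frac{3 x}{125} dx = \frac{3}{10} - \frac{3 y^{2}}{250}
for 0 < y < 5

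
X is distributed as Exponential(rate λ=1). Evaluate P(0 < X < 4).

P(0 < X < 4) = ∫_{0}^{4} f(x) dx
where f(x) = e^{- x}
= 1 - e^{-4}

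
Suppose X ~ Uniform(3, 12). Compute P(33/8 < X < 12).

P(33/8 < X < 12) = ∫_{33/8}^{12} f(x) dx
where f(x) = \frac{1}{9}
= \frac{7}{8}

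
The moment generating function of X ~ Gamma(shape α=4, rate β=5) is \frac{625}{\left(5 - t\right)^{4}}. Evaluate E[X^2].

To find E[X^2], compute M^(2)(0):
M^(1)(t) = \frac{2500}{\left(5 - t\right)^{5}}
M^(2)(t) = \frac{12500}{\left(5 - t\right)^{6}}
M^(2)(0) = \frac{4}{5}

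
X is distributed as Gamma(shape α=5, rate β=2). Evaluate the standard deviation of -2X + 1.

For X ~ Gamma(shape α=5, rate β=2):
Var(X) = \frac{5}{4}
SD(X) = √(Var(X)) = √(\frac{5}{4}) = \frac{\sqrt{5}}{2}
SD(-2X + 1) = |-2| × SD(X) = 2 × \frac{\sqrt{5}}{2} = \sqrt{5}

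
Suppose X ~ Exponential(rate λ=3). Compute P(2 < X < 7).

P(2 < X < 7) = ∫_{2}^{7} f(x) dx
where f(x) = 3 e^{- 3 x}
= - \frac{1 - e^{15}}{e^{21}}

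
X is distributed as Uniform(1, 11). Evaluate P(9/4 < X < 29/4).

P(9/4 < X < 29/4) = ∫_{9/4}^{29/4} f(x) dx
where f(x) = \frac{1}{10}
= \frac{1}{2}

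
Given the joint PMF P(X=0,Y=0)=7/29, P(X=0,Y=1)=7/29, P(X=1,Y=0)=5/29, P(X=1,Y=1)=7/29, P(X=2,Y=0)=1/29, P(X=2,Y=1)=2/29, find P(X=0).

P(X=0) = P(X=0,Y=0) + P(X=0,Y=1)
= 7/29 + 7/29
= 14/29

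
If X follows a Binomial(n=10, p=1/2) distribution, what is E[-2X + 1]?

For X ~ Binomial(n=10, p=1/2):
E[X] = 5
E[-2X + 1] = -2 × E[X] + 1 = -9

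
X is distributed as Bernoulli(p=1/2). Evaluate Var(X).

For X ~ Bernoulli(p=1/2):
Var(X) = \frac{1}{4}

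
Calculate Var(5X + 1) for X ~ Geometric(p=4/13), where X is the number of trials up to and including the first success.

For X ~ Geometric(p=4/13), where X is the number of trials up to and including the first success:
Var(X) = \frac{117}{16}
Var(5X + 1) = (5)² × Var(X) = 25 × \frac{117}{16} = \frac{2925}{16}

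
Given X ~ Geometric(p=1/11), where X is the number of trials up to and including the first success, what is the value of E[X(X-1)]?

E[X(X-1)] = E[X² - X] = E[X²] - E[X]
E[X] = 11
E[X²] = Var(X) + (E[X])² = 110 + (11)² = 231
E[X(X-1)] = 231 - 11 = 220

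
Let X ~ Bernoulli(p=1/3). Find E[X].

For X ~ Bernoulli(p=1/3), the expected value is:
E[X] = \frac{1}{3}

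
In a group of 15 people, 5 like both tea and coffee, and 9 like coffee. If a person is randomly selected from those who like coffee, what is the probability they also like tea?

P(A ∩ B) = 5/15 = 1/3
P(B) = 9/15 = 3/5
P(A|B) = P(A ∩ B) / P(B) = (1/3) / (3/5) = 5/9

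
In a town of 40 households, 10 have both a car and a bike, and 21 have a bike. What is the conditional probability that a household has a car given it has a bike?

P(A ∩ B) = 10/40 = 1/4
P(B) = 21/40
P(A|B) = P(A ∩ B) / P(B) = (1/4) / (21/40) = 10/21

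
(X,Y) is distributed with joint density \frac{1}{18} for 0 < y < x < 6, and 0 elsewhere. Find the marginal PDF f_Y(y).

f_Y(y) = ∫_y^6 \frac{1}{18} dx = \frac{1}{3} - \frac{y}{18}
for 0 < y < 6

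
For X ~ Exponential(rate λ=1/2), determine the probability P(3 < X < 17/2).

P(3 < X < 17/2) = ∫_{3}^{17/2} f(x) dx
where f(x) = \frac{e^{- \frac{x}{2}}}{2}
= - \frac{1}{e^{\frac{17}{4}}} + e^{- \frac{3}{2}}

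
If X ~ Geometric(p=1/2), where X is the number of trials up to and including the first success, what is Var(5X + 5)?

For X ~ Geometric(p=1/2), where X is the number of trials up to and including the first success:
Var(X) = 2
Var(5X + 5) = (5)² × Var(X) = 25 × 2 = 50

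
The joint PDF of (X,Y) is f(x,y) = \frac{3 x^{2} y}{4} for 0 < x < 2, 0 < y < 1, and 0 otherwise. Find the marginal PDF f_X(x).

f_X(x) = ∫_0^1 f(x,y) dy
= ∫_0^1 \frac{3 x^{2} y}{4} dy
= \frac{3 x^{2}}{8} for 0 < x < 2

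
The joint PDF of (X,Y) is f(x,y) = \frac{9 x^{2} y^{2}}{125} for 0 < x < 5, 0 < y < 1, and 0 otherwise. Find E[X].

f_X(x) = ∫_0^1 \frac{9 x^{2} y^{2}}{125} dy = \frac{3 x^{2}}{125}
E[X] = ∫_0^5 x × (\frac{3 x^{2}}{125}) dx = \frac{15}{4}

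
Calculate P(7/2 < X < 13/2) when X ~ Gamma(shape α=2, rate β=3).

P(7/2 < X < 13/2) = ∫_{7/2}^{13/2} f(x) dx
where f(x) = 9 x e^{- 3 x}
= \frac{-41 + 23 e^{9}}{2 e^{\frac{39}{2}}}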